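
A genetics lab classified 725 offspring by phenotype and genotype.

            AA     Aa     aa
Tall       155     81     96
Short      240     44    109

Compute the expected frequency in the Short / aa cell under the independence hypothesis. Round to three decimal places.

111.124

Row total (Short) = 393; column total (aa) = 205; grand total N = 725.
Expected count = (row total × column total) / N = 393 × 205 / 725 = 111.124.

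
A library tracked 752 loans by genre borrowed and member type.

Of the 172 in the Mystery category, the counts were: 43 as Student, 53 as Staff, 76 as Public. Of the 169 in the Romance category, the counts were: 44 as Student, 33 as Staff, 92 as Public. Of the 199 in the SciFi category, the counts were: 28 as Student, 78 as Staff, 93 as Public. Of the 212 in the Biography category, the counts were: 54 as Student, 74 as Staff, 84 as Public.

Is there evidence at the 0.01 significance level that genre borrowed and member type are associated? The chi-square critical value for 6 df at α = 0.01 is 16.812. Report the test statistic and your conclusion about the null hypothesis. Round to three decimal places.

Row totals: 172, 169, 199, 212. Column totals: 169, 238, 345. Grand total N = 752.
Expected counts (row total × column total / N):
  Mystery, Student: 172×169/752 = 38.6543
  Mystery, Staff: 172×238/752 = 54.4362
  Mystery, Public: 172×345/752 = 78.9096
  Romance, Student: 169×169/752 = 37.9801
  Romance, Staff: 169×238/752 = 53.4867
  Romance, Public: 169×345/752 = 77.5332
  SciFi, Student: 199×169/752 = 44.7221
  SciFi, Staff: 199×238/752 = 62.9814
  SciFi, Public: 199×345/752 = 91.2965
  Biography, Student: 212×169/752 = 47.6436
  Biography, Staff: 212×238/752 = 67.0957
  Biography, Public: 212×345/752 = 97.2606
Contributions (O − E)²/E:
  (43 − 38.6543)²/38.6543 = 0.4886
  (53 − 54.4362)²/54.4362 = 0.0379
  (76 − 78.9096)²/78.9096 = 0.1073
  (44 − 37.9801)²/37.9801 = 0.9542
  (33 − 53.4867)²/53.4867 = 7.8469
  (92 − 77.5332)²/77.5332 = 2.6993
  (28 − 44.7221)²/44.7221 = 6.2526
  (78 − 62.9814)²/62.9814 = 3.5813
  (93 − 91.2965)²/91.2965 = 0.0318
  (54 − 47.6436)²/47.6436 = 0.8480
  (74 − 67.0957)²/67.0957 = 0.7105
  (84 − 97.2606)²/97.2606 = 1.8080
χ² = 0.4886 + 0.0379 + 0.1073 + 0.9542 + 7.8469 + 2.6993 + 6.2526 + 3.5813 + 0.0318 + 0.8480 + 0.7105 + 1.8080 = 25.366
df = (4−1)(3−1) = 6. Since 25.366 > 16.812, reject the null hypothesis of independence at α = 0.01.

25.366; reject H₀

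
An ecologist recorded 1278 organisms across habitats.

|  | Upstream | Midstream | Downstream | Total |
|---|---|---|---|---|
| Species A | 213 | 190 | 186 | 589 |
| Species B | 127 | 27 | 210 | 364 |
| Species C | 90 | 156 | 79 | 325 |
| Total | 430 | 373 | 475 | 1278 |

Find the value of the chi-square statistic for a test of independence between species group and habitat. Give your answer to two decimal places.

165.79

Grand total N = 1278.
Expected counts (row total × column total / N):
  Species A, Upstream: 589×430/1278 = 198.1768
  Species A, Midstream: 589×373/1278 = 171.9069
  Species A, Downstream: 589×475/1278 = 218.9163
  Species B, Upstream: 364×430/1278 = 122.4726
  Species B, Midstream: 364×373/1278 = 106.2379
  Species B, Downstream: 364×475/1278 = 135.2895
  Species C, Upstream: 325×430/1278 = 109.3505
  Species C, Midstream: 325×373/1278 = 94.8552
  Species C, Downstream: 325×475/1278 = 120.7942
Contributions (O − E)²/E:
  (213 − 198.1768)²/198.1768 = 1.1087
  (190 − 171.9069)²/171.9069 = 1.9043
  (186 − 218.9163)²/218.9163 = 4.9493
  (127 − 122.4726)²/122.4726 = 0.1674
  (27 − 106.2379)²/106.2379 = 59.0999
  (210 − 135.2895)²/135.2895 = 41.2571
  (90 − 109.3505)²/109.3505 = 3.4242
  (156 − 94.8552)²/94.8552 = 39.4147
  (79 − 120.7942)²/120.7942 = 14.4606
χ² = 1.1087 + 1.9043 + 4.9493 + 0.1674 + 59.0999 + 41.2571 + 3.4242 + 39.4147 + 14.4606 = 165.79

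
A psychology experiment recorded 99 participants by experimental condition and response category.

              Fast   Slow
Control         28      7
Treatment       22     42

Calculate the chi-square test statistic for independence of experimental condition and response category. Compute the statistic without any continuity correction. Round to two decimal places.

Row totals: 35, 64. Column totals: 50, 49. Grand total N = 99.
Expected counts (row total × column total / N):
  Control, Fast: 35×50/99 = 17.677
  Control, Slow: 35×49/99 = 17.323
  Treatment, Fast: 64×50/99 = 32.323
  Treatment, Slow: 64×49/99 = 31.677
Contributions (O − E)²/E:
  (28 − 17.677)²/17.677 = 6.0284
  (7 − 17.323)²/17.323 = 6.1516
  (22 − 32.323)²/32.323 = 3.2969
  (42 − 31.677)²/31.677 = 3.3641
χ² = 6.0284 + 6.1516 + 3.2969 + 3.3641 = 18.84

18.84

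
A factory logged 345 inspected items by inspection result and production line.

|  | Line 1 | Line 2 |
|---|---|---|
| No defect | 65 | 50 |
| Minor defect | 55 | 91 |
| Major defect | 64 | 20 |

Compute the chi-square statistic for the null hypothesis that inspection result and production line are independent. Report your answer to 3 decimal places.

32.492

Row totals: 115, 146, 84. Column totals: 184, 161. Grand total N = 345.
Expected counts (row total × column total / N):
  No defect, Line 1: 115×184/345 = 61.3333
  No defect, Line 2: 115×161/345 = 53.6667
  Minor defect, Line 1: 146×184/345 = 77.8667
  Minor defect, Line 2: 146×161/345 = 68.1333
  Major defect, Line 1: 84×184/345 = 44.8000
  Major defect, Line 2: 84×161/345 = 39.2000
Contributions (O − E)²/E:
  (65 − 61.3333)²/61.3333 = 0.2192
  (50 − 53.6667)²/53.6667 = 0.2505
  (55 − 77.8667)²/77.8667 = 6.7151
  (91 − 68.1333)²/68.1333 = 7.6745
  (64 − 44.8000)²/44.8000 = 8.2286
  (20 − 39.2000)²/39.2000 = 9.4041
χ² = 0.2192 + 0.2505 + 6.7151 + 7.6745 + 8.2286 + 9.4041 = 32.492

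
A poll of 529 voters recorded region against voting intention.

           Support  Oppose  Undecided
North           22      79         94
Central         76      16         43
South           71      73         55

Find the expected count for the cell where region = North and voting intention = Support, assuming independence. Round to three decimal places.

62.297

Row total (North) = 195; column total (Support) = 169; grand total N = 529.
Expected count = (row total × column total) / N = 195 × 169 / 529 = 62.297.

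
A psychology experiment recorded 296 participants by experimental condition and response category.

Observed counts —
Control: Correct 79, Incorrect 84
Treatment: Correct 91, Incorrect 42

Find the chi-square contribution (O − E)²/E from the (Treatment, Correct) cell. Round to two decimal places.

2.80

Row total (Treatment) = 133; column total (Correct) = 170; N = 296.
Expected count E = 133 × 170 / 296 = 76.385.
Contribution = (O − E)²/E = (91 − 76.385)² / 76.385 = 2.80.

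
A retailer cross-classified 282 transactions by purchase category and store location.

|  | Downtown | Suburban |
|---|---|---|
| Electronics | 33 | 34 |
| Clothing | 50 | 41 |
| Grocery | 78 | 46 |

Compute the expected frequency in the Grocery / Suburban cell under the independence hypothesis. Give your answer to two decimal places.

53.21

Row total (Grocery) = 124; column total (Suburban) = 121; grand total N = 282.
Expected count = (row total × column total) / N = 124 × 121 / 282 = 53.21.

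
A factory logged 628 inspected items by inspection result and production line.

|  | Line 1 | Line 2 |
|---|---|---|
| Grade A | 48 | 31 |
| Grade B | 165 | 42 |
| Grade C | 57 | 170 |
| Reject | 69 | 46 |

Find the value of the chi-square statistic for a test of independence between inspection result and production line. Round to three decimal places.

134.468

Row totals: 79, 207, 227, 115. Column totals: 339, 289. Grand total N = 628.
Expected counts (row total × column total / N):
  Grade A, Line 1: 79×339/628 = 42.6449
  Grade A, Line 2: 79×289/628 = 36.3551
  Grade B, Line 1: 207×339/628 = 111.7404
  Grade B, Line 2: 207×289/628 = 95.2596
  Grade C, Line 1: 227×339/628 = 122.5366
  Grade C, Line 2: 227×289/628 = 104.4634
  Reject, Line 1: 115×339/628 = 62.0780
  Reject, Line 2: 115×289/628 = 52.9220
Contributions (O − E)²/E:
  (48 − 42.6449)²/42.6449 = 0.6725
  (31 − 36.3551)²/36.3551 = 0.7888
  (165 − 111.7404)²/111.7404 = 25.3855
  (42 − 95.2596)²/95.2596 = 29.7774
  (57 − 122.5366)²/122.5366 = 35.0511
  (170 − 104.4634)²/104.4634 = 41.1153
  (69 − 62.0780)²/62.0780 = 0.7718
  (46 − 52.9220)²/52.9220 = 0.9054
χ² = 0.6725 + 0.7888 + 25.3855 + 29.7774 + 35.0511 + 41.1153 + 0.7718 + 0.9054 = 134.468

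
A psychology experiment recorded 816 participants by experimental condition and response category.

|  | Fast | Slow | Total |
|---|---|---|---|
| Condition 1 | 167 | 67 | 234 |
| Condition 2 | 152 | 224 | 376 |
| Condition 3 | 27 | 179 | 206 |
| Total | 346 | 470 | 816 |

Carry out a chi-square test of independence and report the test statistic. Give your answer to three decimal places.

153.376

Grand total N = 816.
Expected counts (row total × column total / N):
  Condition 1, Fast: 234×346/816 = 99.2206
  Condition 1, Slow: 234×470/816 = 134.7794
  Condition 2, Fast: 376×346/816 = 159.4314
  Condition 2, Slow: 376×470/816 = 216.5686
  Condition 3, Fast: 206×346/816 = 87.3480
  Condition 3, Slow: 206×470/816 = 118.6520
Contributions (O − E)²/E:
  (167 − 99.2206)²/99.2206 = 46.3013
  (67 − 134.7794)²/134.7794 = 34.0857
  (152 − 159.4314)²/159.4314 = 0.3464
  (224 − 216.5686)²/216.5686 = 0.2550
  (27 − 87.3480)²/87.3480 = 41.6939
  (179 − 118.6520)²/118.6520 = 30.6938
χ² = 46.3013 + 34.0857 + 0.3464 + 0.2550 + 41.6939 + 30.6938 = 153.376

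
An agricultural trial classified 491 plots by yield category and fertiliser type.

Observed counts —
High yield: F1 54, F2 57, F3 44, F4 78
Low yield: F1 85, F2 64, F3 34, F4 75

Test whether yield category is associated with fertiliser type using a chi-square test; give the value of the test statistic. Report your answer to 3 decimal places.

Row totals: 233, 258. Column totals: 139, 121, 78, 153. Grand total N = 491.
Expected counts (row total × column total / N):
  High yield, F1: 233×139/491 = 65.9613
  High yield, F2: 233×121/491 = 57.4196
  High yield, F3: 233×78/491 = 37.0143
  High yield, F4: 233×153/491 = 72.6049
  Low yield, F1: 258×139/491 = 73.0387
  Low yield, F2: 258×121/491 = 63.5804
  Low yield, F3: 258×78/491 = 40.9857
  Low yield, F4: 258×153/491 = 80.3951
Contributions (O − E)²/E:
  (54 − 65.9613)²/65.9613 = 2.1690
  (57 − 57.4196)²/57.4196 = 0.0031
  (44 − 37.0143)²/37.0143 = 1.3184
  (78 − 72.6049)²/72.6049 = 0.4009
  (85 − 73.0387)²/73.0387 = 1.9589
  (64 − 63.5804)²/63.5804 = 0.0028
  (34 − 40.9857)²/40.9857 = 1.1907
  (75 − 80.3951)²/80.3951 = 0.3621
χ² = 2.1690 + 0.0031 + 1.3184 + 0.4009 + 1.9589 + 0.0028 + 1.1907 + 0.3621 = 7.406

7.406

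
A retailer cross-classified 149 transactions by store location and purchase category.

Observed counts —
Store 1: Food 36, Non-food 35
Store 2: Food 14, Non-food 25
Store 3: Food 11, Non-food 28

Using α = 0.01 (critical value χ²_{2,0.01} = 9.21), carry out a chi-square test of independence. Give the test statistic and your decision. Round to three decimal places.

Row totals: 71, 39, 39. Column totals: 61, 88. Grand total N = 149.
Expected counts (row total × column total / N):
  Store 1, Food: 71×61/149 = 29.0671
  Store 1, Non-food: 71×88/149 = 41.9329
  Store 2, Food: 39×61/149 = 15.9664
  Store 2, Non-food: 39×88/149 = 23.0336
  Store 3, Food: 39×61/149 = 15.9664
  Store 3, Non-food: 39×88/149 = 23.0336
Contributions (O − E)²/E:
  (36 − 29.0671)²/29.0671 = 1.6536
  (35 − 41.9329)²/41.9329 = 1.1462
  (14 − 15.9664)²/15.9664 = 0.2422
  (25 − 23.0336)²/23.0336 = 0.1679
  (11 − 15.9664)²/15.9664 = 1.5448
  (28 − 23.0336)²/23.0336 = 1.0708
χ² = 1.6536 + 1.1462 + 0.2422 + 0.1679 + 1.5448 + 1.0708 = 5.826
df = (3−1)(2−1) = 2. Since 5.826 < 9.21, fail to reject the null hypothesis of independence at α = 0.01.

5.826; fail to reject H₀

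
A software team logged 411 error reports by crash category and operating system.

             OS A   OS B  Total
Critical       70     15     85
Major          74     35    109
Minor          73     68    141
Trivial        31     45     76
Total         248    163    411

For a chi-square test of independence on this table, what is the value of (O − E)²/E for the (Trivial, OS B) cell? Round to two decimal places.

Row total (Trivial) = 76; column total (OS B) = 163; N = 411.
Expected count E = 76 × 163 / 411 = 30.141.
Contribution = (O − E)²/E = (45 − 30.141)² / 30.141 = 7.33.

7.33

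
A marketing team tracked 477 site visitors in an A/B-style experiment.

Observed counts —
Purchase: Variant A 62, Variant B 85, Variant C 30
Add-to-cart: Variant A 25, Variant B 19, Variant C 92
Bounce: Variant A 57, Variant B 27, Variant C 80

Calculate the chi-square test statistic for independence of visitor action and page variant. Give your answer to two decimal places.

Row totals: 177, 136, 164. Column totals: 144, 131, 202. Grand total N = 477.
Expected counts (row total × column total / N):
  Purchase, Variant A: 177×144/477 = 53.4340
  Purchase, Variant B: 177×131/477 = 48.6101
  Purchase, Variant C: 177×202/477 = 74.9560
  Add-to-cart, Variant A: 136×144/477 = 41.0566
  Add-to-cart, Variant B: 136×131/477 = 37.3501
  Add-to-cart, Variant C: 136×202/477 = 57.5933
  Bounce, Variant A: 164×144/477 = 49.5094
  Bounce, Variant B: 164×131/477 = 45.0398
  Bounce, Variant C: 164×202/477 = 69.4507
Contributions (O − E)²/E:
  (62 − 53.4340)²/53.4340 = 1.3732
  (85 − 48.6101)²/48.6101 = 27.2418
  (30 − 74.9560)²/74.9560 = 26.9630
  (25 − 41.0566)²/41.0566 = 6.2795
  (19 − 37.3501)²/37.3501 = 9.0154
  (92 − 57.5933)²/57.5933 = 20.5548
  (57 − 49.5094)²/49.5094 = 1.1333
  (27 − 45.0398)²/45.0398 = 7.2255
  (80 − 69.4507)²/69.4507 = 1.6024
χ² = 1.3732 + 27.2418 + 26.9630 + 6.2795 + 9.0154 + 20.5548 + 1.1333 + 7.2255 + 1.6024 = 101.39

101.39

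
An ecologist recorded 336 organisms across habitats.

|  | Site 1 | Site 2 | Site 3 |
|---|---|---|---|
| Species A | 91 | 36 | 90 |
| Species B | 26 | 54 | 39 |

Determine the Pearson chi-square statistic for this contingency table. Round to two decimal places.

Row totals: 217, 119. Column totals: 117, 90, 129. Grand total N = 336.
Expected counts (row total × column total / N):
  Species A, Site 1: 217×117/336 = 75.562
  Species A, Site 2: 217×90/336 = 58.125
  Species A, Site 3: 217×129/336 = 83.312
  Species B, Site 1: 119×117/336 = 41.438
  Species B, Site 2: 119×90/336 = 31.875
  Species B, Site 3: 119×129/336 = 45.688
Contributions (O − E)²/E:
  (91 − 75.562)²/75.562 = 3.1541
  (36 − 58.125)²/58.125 = 8.4218
  (90 − 83.312)²/83.312 = 0.5369
  (26 − 41.438)²/41.438 = 5.7515
  (54 − 31.875)²/31.875 = 15.3574
  (39 − 45.688)²/45.688 = 0.9790
χ² = 3.1541 + 8.4218 + 0.5369 + 5.7515 + 15.3574 + 0.9790 = 34.20

34.20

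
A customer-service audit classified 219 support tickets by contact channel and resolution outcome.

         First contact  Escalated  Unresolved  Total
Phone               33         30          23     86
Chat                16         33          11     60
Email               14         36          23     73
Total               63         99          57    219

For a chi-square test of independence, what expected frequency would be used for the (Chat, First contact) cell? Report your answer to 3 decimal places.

Row total (Chat) = 60; column total (First contact) = 63; grand total N = 219.
Expected count = (row total × column total) / N = 60 × 63 / 219 = 17.260.

17.260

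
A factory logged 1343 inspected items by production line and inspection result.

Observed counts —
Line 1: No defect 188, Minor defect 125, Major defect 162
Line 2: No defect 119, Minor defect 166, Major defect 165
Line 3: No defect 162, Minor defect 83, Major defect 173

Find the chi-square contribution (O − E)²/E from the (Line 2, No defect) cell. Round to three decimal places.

9.261

Row total (Line 2) = 450; column total (No defect) = 469; N = 1343.
Expected count E = 450 × 469 / 1343 = 157.1482.
Contribution = (O − E)²/E = (119 − 157.1482)² / 157.1482 = 9.261.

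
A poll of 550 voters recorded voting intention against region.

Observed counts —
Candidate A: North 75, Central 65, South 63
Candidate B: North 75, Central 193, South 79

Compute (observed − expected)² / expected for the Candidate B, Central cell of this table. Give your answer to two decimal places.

Row total (Candidate B) = 347; column total (Central) = 258; N = 550.
Expected count E = 347 × 258 / 550 = 162.775.
Contribution = (O − E)²/E = (193 − 162.775)² / 162.775 = 5.61.

5.61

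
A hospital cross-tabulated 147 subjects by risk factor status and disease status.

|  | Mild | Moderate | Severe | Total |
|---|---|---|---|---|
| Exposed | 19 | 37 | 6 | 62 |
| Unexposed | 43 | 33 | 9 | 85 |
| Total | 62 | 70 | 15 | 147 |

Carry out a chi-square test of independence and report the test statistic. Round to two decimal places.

6.68

Grand total N = 147.
Expected counts (row total × column total / N):
  Exposed, Mild: 62×62/147 = 26.150
  Exposed, Moderate: 62×70/147 = 29.524
  Exposed, Severe: 62×15/147 = 6.327
  Unexposed, Mild: 85×62/147 = 35.850
  Unexposed, Moderate: 85×70/147 = 40.476
  Unexposed, Severe: 85×15/147 = 8.673
Contributions (O − E)²/E:
  (19 − 26.150)²/26.150 = 1.9550
  (37 − 29.524)²/29.524 = 1.8931
  (6 − 6.327)²/6.327 = 0.0169
  (43 − 35.850)²/35.850 = 1.4260
  (33 − 40.476)²/40.476 = 1.3808
  (9 − 8.673)²/8.673 = 0.0123
χ² = 1.9550 + 1.8931 + 0.0169 + 1.4260 + 1.3808 + 0.0123 = 6.68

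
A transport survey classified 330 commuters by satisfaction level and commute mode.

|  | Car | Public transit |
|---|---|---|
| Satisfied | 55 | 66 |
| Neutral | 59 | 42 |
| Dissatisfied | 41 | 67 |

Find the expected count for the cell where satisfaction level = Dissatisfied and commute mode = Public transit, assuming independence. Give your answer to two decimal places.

Row total (Dissatisfied) = 108; column total (Public transit) = 175; grand total N = 330.
Expected count = (row total × column total) / N = 108 × 175 / 330 = 57.27.

57.27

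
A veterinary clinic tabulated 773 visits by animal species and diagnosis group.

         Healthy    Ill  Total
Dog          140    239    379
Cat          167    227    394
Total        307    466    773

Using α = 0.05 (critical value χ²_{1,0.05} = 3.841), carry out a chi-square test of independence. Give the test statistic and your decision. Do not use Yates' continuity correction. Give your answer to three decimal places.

Grand total N = 773.
Expected counts (row total × column total / N):
  Dog, Healthy: 379×307/773 = 150.52135
  Dog, Ill: 379×466/773 = 228.47865
  Cat, Healthy: 394×307/773 = 156.47865
  Cat, Ill: 394×466/773 = 237.52135
Contributions (O − E)²/E:
  (140 − 150.52135)²/150.52135 = 0.7354
  (239 − 228.47865)²/228.47865 = 0.4845
  (167 − 156.47865)²/156.47865 = 0.7074
  (227 − 237.52135)²/237.52135 = 0.4661
χ² = 0.7354 + 0.4845 + 0.7074 + 0.4661 = 2.393
df = (2−1)(2−1) = 1. Since 2.393 < 3.841, fail to reject the null hypothesis of independence at α = 0.05.

2.393; fail to reject H₀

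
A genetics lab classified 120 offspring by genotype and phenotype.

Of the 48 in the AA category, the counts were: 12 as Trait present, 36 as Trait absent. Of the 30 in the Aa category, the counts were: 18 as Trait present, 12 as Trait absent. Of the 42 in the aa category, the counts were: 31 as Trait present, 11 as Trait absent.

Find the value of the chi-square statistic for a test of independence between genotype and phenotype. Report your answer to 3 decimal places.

Row totals: 48, 30, 42. Column totals: 61, 59. Grand total N = 120.
Expected counts (row total × column total / N):
  AA, Trait present: 48×61/120 = 24.4000
  AA, Trait absent: 48×59/120 = 23.6000
  Aa, Trait present: 30×61/120 = 15.2500
  Aa, Trait absent: 30×59/120 = 14.7500
  aa, Trait present: 42×61/120 = 21.3500
  aa, Trait absent: 42×59/120 = 20.6500
Contributions (O − E)²/E:
  (12 − 24.4000)²/24.4000 = 6.3016
  (36 − 23.6000)²/23.6000 = 6.5153
  (18 − 15.2500)²/15.2500 = 0.4959
  (12 − 14.7500)²/14.7500 = 0.5127
  (31 − 21.3500)²/21.3500 = 4.3617
  (11 − 20.6500)²/20.6500 = 4.5096
χ² = 6.3016 + 6.5153 + 0.4959 + 0.5127 + 4.3617 + 4.5096 = 22.697

22.697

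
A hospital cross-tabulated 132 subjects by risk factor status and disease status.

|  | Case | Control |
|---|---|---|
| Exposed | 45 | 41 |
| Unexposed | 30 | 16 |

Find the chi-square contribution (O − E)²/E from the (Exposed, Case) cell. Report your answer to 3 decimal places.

Row total (Exposed) = 86; column total (Case) = 75; N = 132.
Expected count E = 86 × 75 / 132 = 48.86364.
Contribution = (O − E)²/E = (45 − 48.86364)² / 48.86364 = 0.305.

0.305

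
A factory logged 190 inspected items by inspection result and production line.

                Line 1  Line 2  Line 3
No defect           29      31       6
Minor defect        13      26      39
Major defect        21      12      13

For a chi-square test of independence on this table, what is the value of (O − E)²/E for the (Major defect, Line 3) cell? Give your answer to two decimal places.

0.08

Row total (Major defect) = 46; column total (Line 3) = 58; N = 190.
Expected count E = 46 × 58 / 190 = 14.042.
Contribution = (O − E)²/E = (13 − 14.042)² / 14.042 = 0.08.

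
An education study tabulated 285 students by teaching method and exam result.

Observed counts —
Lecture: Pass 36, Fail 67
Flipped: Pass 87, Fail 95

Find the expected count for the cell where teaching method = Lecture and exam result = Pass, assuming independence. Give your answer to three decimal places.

44.453

Row total (Lecture) = 103; column total (Pass) = 123; grand total N = 285.
Expected count = (row total × column total) / N = 103 × 123 / 285 = 44.453.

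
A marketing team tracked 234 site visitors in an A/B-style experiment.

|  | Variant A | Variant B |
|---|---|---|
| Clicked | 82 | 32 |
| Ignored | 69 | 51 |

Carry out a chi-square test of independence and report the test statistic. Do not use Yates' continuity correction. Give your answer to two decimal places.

5.32

Row totals: 114, 120. Column totals: 151, 83. Grand total N = 234.
Expected counts (row total × column total / N):
  Clicked, Variant A: 114×151/234 = 73.564
  Clicked, Variant B: 114×83/234 = 40.436
  Ignored, Variant A: 120×151/234 = 77.436
  Ignored, Variant B: 120×83/234 = 42.564
Contributions (O − E)²/E:
  (82 − 73.564)²/73.564 = 0.9674
  (32 − 40.436)²/40.436 = 1.7600
  (69 − 77.436)²/77.436 = 0.9190
  (51 − 42.564)²/42.564 = 1.6720
χ² = 0.9674 + 1.7600 + 0.9190 + 1.6720 = 5.32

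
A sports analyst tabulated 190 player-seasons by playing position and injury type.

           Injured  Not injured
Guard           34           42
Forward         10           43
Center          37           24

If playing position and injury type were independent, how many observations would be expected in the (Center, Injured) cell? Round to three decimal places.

26.005

Row total (Center) = 61; column total (Injured) = 81; grand total N = 190.
Expected count = (row total × column total) / N = 61 × 81 / 190 = 26.005.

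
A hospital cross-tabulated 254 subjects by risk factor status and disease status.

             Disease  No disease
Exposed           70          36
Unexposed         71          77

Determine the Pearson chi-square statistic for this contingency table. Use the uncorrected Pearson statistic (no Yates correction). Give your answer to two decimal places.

8.16

Row totals: 106, 148. Column totals: 141, 113. Grand total N = 254.
Expected counts (row total × column total / N):
  Exposed, Disease: 106×141/254 = 58.843
  Exposed, No disease: 106×113/254 = 47.157
  Unexposed, Disease: 148×141/254 = 82.157
  Unexposed, No disease: 148×113/254 = 65.843
Contributions (O − E)²/E:
  (70 − 58.843)²/58.843 = 2.1154
  (36 − 47.157)²/47.157 = 2.6397
  (71 − 82.157)²/82.157 = 1.5151
  (77 − 65.843)²/65.843 = 1.8905
χ² = 2.1154 + 2.6397 + 1.5151 + 1.8905 = 8.16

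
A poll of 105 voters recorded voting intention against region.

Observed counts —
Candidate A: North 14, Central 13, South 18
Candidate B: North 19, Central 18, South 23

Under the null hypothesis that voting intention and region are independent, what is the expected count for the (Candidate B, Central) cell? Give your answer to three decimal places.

17.714

Row total (Candidate B) = 60; column total (Central) = 31; grand total N = 105.
Expected count = (row total × column total) / N = 60 × 31 / 105 = 17.714.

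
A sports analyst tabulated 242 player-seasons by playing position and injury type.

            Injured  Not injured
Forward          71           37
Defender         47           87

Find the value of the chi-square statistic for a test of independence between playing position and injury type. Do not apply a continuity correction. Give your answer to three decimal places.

22.509

Row totals: 108, 134. Column totals: 118, 124. Grand total N = 242.
Expected counts (row total × column total / N):
  Forward, Injured: 108×118/242 = 52.6612
  Forward, Not injured: 108×124/242 = 55.3388
  Defender, Injured: 134×118/242 = 65.3388
  Defender, Not injured: 134×124/242 = 68.6612
Contributions (O − E)²/E:
  (71 − 52.6612)²/52.6612 = 6.3863
  (37 − 55.3388)²/55.3388 = 6.0773
  (47 − 65.3388)²/65.3388 = 5.1472
  (87 − 68.6612)²/68.6612 = 4.8981
χ² = 6.3863 + 6.0773 + 5.1472 + 4.8981 = 22.509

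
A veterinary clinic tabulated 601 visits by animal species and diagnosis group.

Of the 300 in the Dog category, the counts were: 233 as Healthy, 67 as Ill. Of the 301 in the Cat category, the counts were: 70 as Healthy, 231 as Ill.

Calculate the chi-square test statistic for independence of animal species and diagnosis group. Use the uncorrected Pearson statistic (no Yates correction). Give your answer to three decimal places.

Row totals: 300, 301. Column totals: 303, 298. Grand total N = 601.
Expected counts (row total × column total / N):
  Dog, Healthy: 300×303/601 = 151.2479
  Dog, Ill: 300×298/601 = 148.7521
  Cat, Healthy: 301×303/601 = 151.7521
  Cat, Ill: 301×298/601 = 149.2479
Contributions (O − E)²/E:
  (233 − 151.2479)²/151.2479 = 44.1884
  (67 − 148.7521)²/148.7521 = 44.9298
  (70 − 151.7521)²/151.7521 = 44.0416
  (231 − 149.2479)²/149.2479 = 44.7806
χ² = 44.1884 + 44.9298 + 44.0416 + 44.7806 = 177.940

177.940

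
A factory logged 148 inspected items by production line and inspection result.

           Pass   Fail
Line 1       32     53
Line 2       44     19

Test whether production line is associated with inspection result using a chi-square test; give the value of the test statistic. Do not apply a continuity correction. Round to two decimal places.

Row totals: 85, 63. Column totals: 76, 72. Grand total N = 148.
Expected counts (row total × column total / N):
  Line 1, Pass: 85×76/148 = 43.649
  Line 1, Fail: 85×72/148 = 41.351
  Line 2, Pass: 63×76/148 = 32.351
  Line 2, Fail: 63×72/148 = 30.649
Contributions (O − E)²/E:
  (32 − 43.649)²/43.649 = 3.1089
  (53 − 41.351)²/41.351 = 3.2816
  (44 − 32.351)²/32.351 = 4.1946
  (19 − 30.649)²/30.649 = 4.4275
χ² = 3.1089 + 3.2816 + 4.1946 + 4.4275 = 15.01

15.01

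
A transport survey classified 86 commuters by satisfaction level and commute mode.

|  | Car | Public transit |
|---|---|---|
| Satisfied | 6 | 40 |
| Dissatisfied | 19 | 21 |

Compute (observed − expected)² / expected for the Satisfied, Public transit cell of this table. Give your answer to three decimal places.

1.666

Row total (Satisfied) = 46; column total (Public transit) = 61; N = 86.
Expected count E = 46 × 61 / 86 = 32.6279.
Contribution = (O − E)²/E = (40 − 32.6279)² / 32.6279 = 1.666.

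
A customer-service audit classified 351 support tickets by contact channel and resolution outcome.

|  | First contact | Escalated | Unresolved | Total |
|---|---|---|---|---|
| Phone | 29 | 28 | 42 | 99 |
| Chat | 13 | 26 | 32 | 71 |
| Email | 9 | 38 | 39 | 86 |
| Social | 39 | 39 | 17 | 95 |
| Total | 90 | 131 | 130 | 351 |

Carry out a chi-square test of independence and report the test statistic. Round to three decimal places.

35.160

Grand total N = 351.
Expected counts (row total × column total / N):
  Phone, First contact: 99×90/351 = 25.3846
  Phone, Escalated: 99×131/351 = 36.9487
  Phone, Unresolved: 99×130/351 = 36.6667
  Chat, First contact: 71×90/351 = 18.2051
  Chat, Escalated: 71×131/351 = 26.4986
  Chat, Unresolved: 71×130/351 = 26.2963
  Email, First contact: 86×90/351 = 22.0513
  Email, Escalated: 86×131/351 = 32.0969
  Email, Unresolved: 86×130/351 = 31.8519
  Social, First contact: 95×90/351 = 24.3590
  Social, Escalated: 95×131/351 = 35.4558
  Social, Unresolved: 95×130/351 = 35.1852
Contributions (O − E)²/E:
  (29 − 25.3846)²/25.3846 = 0.5149
  (28 − 36.9487)²/36.9487 = 2.1673
  (42 − 36.6667)²/36.6667 = 0.7757
  (13 − 18.2051)²/18.2051 = 1.4882
  (26 − 26.4986)²/26.4986 = 0.0094
  (32 − 26.2963)²/26.2963 = 1.2371
  (9 − 22.0513)²/22.0513 = 7.7246
  (38 − 32.0969)²/32.0969 = 1.0857
  (39 − 31.8519)²/31.8519 = 1.6042
  (39 − 24.3590)²/24.3590 = 8.8000
  (39 − 35.4558)²/35.4558 = 0.3543
  (17 − 35.1852)²/35.1852 = 9.3989
χ² = 0.5149 + 2.1673 + 0.7757 + 1.4882 + 0.0094 + 1.2371 + 7.7246 + 1.0857 + 1.6042 + 8.8000 + 0.3543 + 9.3989 = 35.160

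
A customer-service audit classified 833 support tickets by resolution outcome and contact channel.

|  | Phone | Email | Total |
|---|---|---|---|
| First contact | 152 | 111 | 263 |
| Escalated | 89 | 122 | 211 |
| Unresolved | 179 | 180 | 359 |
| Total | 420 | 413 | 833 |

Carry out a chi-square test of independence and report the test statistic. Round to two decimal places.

11.50

Grand total N = 833.
Expected counts (row total × column total / N):
  First contact, Phone: 263×420/833 = 132.605
  First contact, Email: 263×413/833 = 130.395
  Escalated, Phone: 211×420/833 = 106.387
  Escalated, Email: 211×413/833 = 104.613
  Unresolved, Phone: 359×420/833 = 181.008
  Unresolved, Email: 359×413/833 = 177.992
Contributions (O − E)²/E:
  (152 − 132.605)²/132.605 = 2.8367
  (111 − 130.395)²/130.395 = 2.8848
  (89 − 106.387)²/106.387 = 2.8416
  (122 − 104.613)²/104.613 = 2.8898
  (179 − 181.008)²/181.008 = 0.0223
  (180 − 177.992)²/177.992 = 0.0227
χ² = 2.8367 + 2.8848 + 2.8416 + 2.8898 + 0.0223 + 0.0227 = 11.50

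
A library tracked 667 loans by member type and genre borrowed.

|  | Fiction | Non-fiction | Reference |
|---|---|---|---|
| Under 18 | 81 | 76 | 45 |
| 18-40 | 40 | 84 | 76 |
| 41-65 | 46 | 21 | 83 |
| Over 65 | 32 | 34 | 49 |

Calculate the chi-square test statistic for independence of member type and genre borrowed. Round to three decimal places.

Row totals: 202, 200, 150, 115. Column totals: 199, 215, 253. Grand total N = 667.
Expected counts (row total × column total / N):
  Under 18, Fiction: 202×199/667 = 60.2669
  Under 18, Non-fiction: 202×215/667 = 65.1124
  Under 18, Reference: 202×253/667 = 76.6207
  18-40, Fiction: 200×199/667 = 59.6702
  18-40, Non-fiction: 200×215/667 = 64.4678
  18-40, Reference: 200×253/667 = 75.8621
  41-65, Fiction: 150×199/667 = 44.7526
  41-65, Non-fiction: 150×215/667 = 48.3508
  41-65, Reference: 150×253/667 = 56.8966
  Over 65, Fiction: 115×199/667 = 34.3103
  Over 65, Non-fiction: 115×215/667 = 37.0690
  Over 65, Reference: 115×253/667 = 43.6207
Contributions (O − E)²/E:
  (81 − 60.2669)²/60.2669 = 7.1326
  (76 − 65.1124)²/65.1124 = 1.8205
  (45 − 76.6207)²/76.6207 = 13.0496
  (40 − 59.6702)²/59.6702 = 6.4843
  (84 − 64.4678)²/64.4678 = 5.9178
  (76 − 75.8621)²/75.8621 = 0.0003
  (46 − 44.7526)²/44.7526 = 0.0348
  (21 − 48.3508)²/48.3508 = 15.4716
  (83 − 56.8966)²/56.8966 = 11.9759
  (32 − 34.3103)²/34.3103 = 0.1556
  (34 − 37.0690)²/37.0690 = 0.2541
  (49 − 43.6207)²/43.6207 = 0.6634
χ² = 7.1326 + 1.8205 + 13.0496 + 6.4843 + 5.9178 + 0.0003 + 0.0348 + 15.4716 + 11.9759 + 0.1556 + 0.2541 + 0.6634 = 62.960

62.960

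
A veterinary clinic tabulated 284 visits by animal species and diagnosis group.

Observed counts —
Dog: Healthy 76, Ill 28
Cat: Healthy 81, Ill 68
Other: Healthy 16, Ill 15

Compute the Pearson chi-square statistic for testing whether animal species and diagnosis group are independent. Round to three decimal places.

10.275

Row totals: 104, 149, 31. Column totals: 173, 111. Grand total N = 284.
Expected counts (row total × column total / N):
  Dog, Healthy: 104×173/284 = 63.3521
  Dog, Ill: 104×111/284 = 40.6479
  Cat, Healthy: 149×173/284 = 90.7641
  Cat, Ill: 149×111/284 = 58.2359
  Other, Healthy: 31×173/284 = 18.8838
  Other, Ill: 31×111/284 = 12.1162
Contributions (O − E)²/E:
  (76 − 63.3521)²/63.3521 = 2.5251
  (28 − 40.6479)²/40.6479 = 3.9355
  (81 − 90.7641)²/90.7641 = 1.0504
  (68 − 58.2359)²/58.2359 = 1.6371
  (16 − 18.8838)²/18.8838 = 0.4404
  (15 − 12.1162)²/12.1162 = 0.6864
χ² = 2.5251 + 3.9355 + 1.0504 + 1.6371 + 0.4404 + 0.6864 = 10.275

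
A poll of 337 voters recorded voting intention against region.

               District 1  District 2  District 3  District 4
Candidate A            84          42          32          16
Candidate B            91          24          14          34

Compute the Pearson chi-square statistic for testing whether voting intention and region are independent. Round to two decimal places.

18.37

Row totals: 174, 163. Column totals: 175, 66, 46, 50. Grand total N = 337.
Expected counts (row total × column total / N):
  Candidate A, District 1: 174×175/337 = 90.3561
  Candidate A, District 2: 174×66/337 = 34.0772
  Candidate A, District 3: 174×46/337 = 23.7507
  Candidate A, District 4: 174×50/337 = 25.8160
  Candidate B, District 1: 163×175/337 = 84.6439
  Candidate B, District 2: 163×66/337 = 31.9228
  Candidate B, District 3: 163×46/337 = 22.2493
  Candidate B, District 4: 163×50/337 = 24.1840
Contributions (O − E)²/E:
  (84 − 90.3561)²/90.3561 = 0.4471
  (42 − 34.0772)²/34.0772 = 1.8420
  (32 − 23.7507)²/23.7507 = 2.8652
  (16 − 25.8160)²/25.8160 = 3.7323
  (91 − 84.6439)²/84.6439 = 0.4773
  (24 − 31.9228)²/31.9228 = 1.9663
  (14 − 22.2493)²/22.2493 = 3.0586
  (34 − 24.1840)²/24.1840 = 3.9842
χ² = 0.4471 + 1.8420 + 2.8652 + 3.7323 + 0.4773 + 1.9663 + 3.0586 + 3.9842 = 18.37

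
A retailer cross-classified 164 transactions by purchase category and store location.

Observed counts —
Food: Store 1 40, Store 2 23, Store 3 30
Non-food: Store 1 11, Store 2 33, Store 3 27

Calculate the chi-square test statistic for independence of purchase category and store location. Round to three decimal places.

Row totals: 93, 71. Column totals: 51, 56, 57. Grand total N = 164.
Expected counts (row total × column total / N):
  Food, Store 1: 93×51/164 = 28.9207
  Food, Store 2: 93×56/164 = 31.7561
  Food, Store 3: 93×57/164 = 32.3232
  Non-food, Store 1: 71×51/164 = 22.0793
  Non-food, Store 2: 71×56/164 = 24.2439
  Non-food, Store 3: 71×57/164 = 24.6768
Contributions (O − E)²/E:
  (40 − 28.9207)²/28.9207 = 4.2444
  (23 − 31.7561)²/31.7561 = 2.4143
  (30 − 32.3232)²/32.3232 = 0.1670
  (11 − 22.0793)²/22.0793 = 5.5595
  (33 − 24.2439)²/24.2439 = 3.1624
  (27 − 24.6768)²/24.6768 = 0.2187
χ² = 4.2444 + 2.4143 + 0.1670 + 5.5595 + 3.1624 + 0.2187 = 15.766

15.766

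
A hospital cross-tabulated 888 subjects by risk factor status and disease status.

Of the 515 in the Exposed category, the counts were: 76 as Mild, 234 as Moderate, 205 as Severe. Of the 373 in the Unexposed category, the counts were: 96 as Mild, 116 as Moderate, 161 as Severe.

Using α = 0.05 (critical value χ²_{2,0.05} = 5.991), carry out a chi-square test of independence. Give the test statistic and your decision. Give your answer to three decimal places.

25.339; reject H₀

Row totals: 515, 373. Column totals: 172, 350, 366. Grand total N = 888.
Expected counts (row total × column total / N):
  Exposed, Mild: 515×172/888 = 99.7523
  Exposed, Moderate: 515×350/888 = 202.9842
  Exposed, Severe: 515×366/888 = 212.2635
  Unexposed, Mild: 373×172/888 = 72.2477
  Unexposed, Moderate: 373×350/888 = 147.0158
  Unexposed, Severe: 373×366/888 = 153.7365
Contributions (O − E)²/E:
  (76 − 99.7523)²/99.7523 = 5.6557
  (234 − 202.9842)²/202.9842 = 4.7392
  (205 − 212.2635)²/212.2635 = 0.2486
  (96 − 72.2477)²/72.2477 = 7.8089
  (116 − 147.0158)²/147.0158 = 6.5434
  (161 − 153.7365)²/153.7365 = 0.3432
χ² = 5.6557 + 4.7392 + 0.2486 + 7.8089 + 6.5434 + 0.3432 = 25.339
df = (2−1)(3−1) = 2. Since 25.339 > 5.991, reject the null hypothesis of independence at α = 0.05.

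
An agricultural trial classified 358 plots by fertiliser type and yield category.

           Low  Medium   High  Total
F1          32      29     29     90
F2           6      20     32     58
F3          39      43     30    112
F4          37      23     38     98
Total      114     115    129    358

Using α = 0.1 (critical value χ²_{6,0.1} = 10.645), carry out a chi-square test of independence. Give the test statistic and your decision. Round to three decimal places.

Grand total N = 358.
Expected counts (row total × column total / N):
  F1, Low: 90×114/358 = 28.6592
  F1, Medium: 90×115/358 = 28.9106
  F1, High: 90×129/358 = 32.4302
  F2, Low: 58×114/358 = 18.4693
  F2, Medium: 58×115/358 = 18.6313
  F2, High: 58×129/358 = 20.8994
  F3, Low: 112×114/358 = 35.6648
  F3, Medium: 112×115/358 = 35.9777
  F3, High: 112×129/358 = 40.3575
  F4, Low: 98×114/358 = 31.2067
  F4, Medium: 98×115/358 = 31.4804
  F4, High: 98×129/358 = 35.3128
Contributions (O − E)²/E:
  (32 − 28.6592)²/28.6592 = 0.3894
  (29 − 28.9106)²/28.9106 = 0.0003
  (29 − 32.4302)²/32.4302 = 0.3628
  (6 − 18.4693)²/18.4693 = 8.4185
  (20 − 18.6313)²/18.6313 = 0.1005
  (32 − 20.8994)²/20.8994 = 5.8960
  (39 − 35.6648)²/35.6648 = 0.3119
  (43 − 35.9777)²/35.9777 = 1.3706
  (30 − 40.3575)²/40.3575 = 2.6582
  (37 − 31.2067)²/31.2067 = 1.0755
  (23 − 31.4804)²/31.4804 = 2.2845
  (38 − 35.3128)²/35.3128 = 0.2045
χ² = 0.3894 + 0.0003 + 0.3628 + 8.4185 + 0.1005 + 5.8960 + 0.3119 + 1.3706 + 2.6582 + 1.0755 + 2.2845 + 0.2045 = 23.073
df = (4−1)(3−1) = 6. Since 23.073 > 10.645, reject the null hypothesis of independence at α = 0.1.

23.073; reject H₀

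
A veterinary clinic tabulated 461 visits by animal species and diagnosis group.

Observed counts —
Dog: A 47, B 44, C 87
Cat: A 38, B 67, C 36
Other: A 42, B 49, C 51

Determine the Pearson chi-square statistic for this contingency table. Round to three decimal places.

Row totals: 178, 141, 142. Column totals: 127, 160, 174. Grand total N = 461.
Expected counts (row total × column total / N):
  Dog, A: 178×127/461 = 49.0369
  Dog, B: 178×160/461 = 61.7787
  Dog, C: 178×174/461 = 67.1844
  Cat, A: 141×127/461 = 38.8438
  Cat, B: 141×160/461 = 48.9371
  Cat, C: 141×174/461 = 53.2191
  Other, A: 142×127/461 = 39.1193
  Other, B: 142×160/461 = 49.2842
  Other, C: 142×174/461 = 53.5965
Contributions (O − E)²/E:
  (47 − 49.0369)²/49.0369 = 0.0846
  (44 − 61.7787)²/61.7787 = 5.1164
  (87 − 67.1844)²/67.1844 = 5.8445
  (38 − 38.8438)²/38.8438 = 0.0183
  (67 − 48.9371)²/48.9371 = 6.6671
  (36 − 53.2191)²/53.2191 = 5.5713
  (42 − 39.1193)²/39.1193 = 0.2121
  (49 − 49.2842)²/49.2842 = 0.0016
  (51 − 53.5965)²/53.5965 = 0.1258
χ² = 0.0846 + 5.1164 + 5.8445 + 0.0183 + 6.6671 + 5.5713 + 0.2121 + 0.0016 + 0.1258 = 23.642

23.642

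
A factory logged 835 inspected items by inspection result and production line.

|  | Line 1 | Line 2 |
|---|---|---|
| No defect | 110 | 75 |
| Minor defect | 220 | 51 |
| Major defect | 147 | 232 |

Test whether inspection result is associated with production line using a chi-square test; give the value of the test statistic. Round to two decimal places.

116.48

Row totals: 185, 271, 379. Column totals: 477, 358. Grand total N = 835.
Expected counts (row total × column total / N):
  No defect, Line 1: 185×477/835 = 105.6826
  No defect, Line 2: 185×358/835 = 79.3174
  Minor defect, Line 1: 271×477/835 = 154.8108
  Minor defect, Line 2: 271×358/835 = 116.1892
  Major defect, Line 1: 379×477/835 = 216.5066
  Major defect, Line 2: 379×358/835 = 162.4934
Contributions (O − E)²/E:
  (110 − 105.6826)²/105.6826 = 0.1764
  (75 − 79.3174)²/79.3174 = 0.2350
  (220 − 154.8108)²/154.8108 = 27.4505
  (51 − 116.1892)²/116.1892 = 36.5751
  (147 − 216.5066)²/216.5066 = 22.3142
  (232 − 162.4934)²/162.4934 = 29.7315
χ² = 0.1764 + 0.2350 + 27.4505 + 36.5751 + 22.3142 + 29.7315 = 116.48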